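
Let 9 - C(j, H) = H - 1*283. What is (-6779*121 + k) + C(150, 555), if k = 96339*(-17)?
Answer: -2458285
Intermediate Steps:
C(j, H) = 292 - H (C(j, H) = 9 - (H - 1*283) = 9 - (H - 283) = 9 - (-283 + H) = 9 + (283 - H) = 292 - H)
k = -1637763
(-6779*121 + k) + C(150, 555) = (-6779*121 - 1637763) + (292 - 1*555) = (-820259 - 1637763) + (292 - 555) = -2458022 - 263 = -2458285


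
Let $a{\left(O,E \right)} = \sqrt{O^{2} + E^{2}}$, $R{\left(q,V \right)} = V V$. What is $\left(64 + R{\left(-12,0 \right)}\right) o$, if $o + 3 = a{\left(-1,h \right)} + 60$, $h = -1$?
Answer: $3648 + 64 \sqrt{2} \approx 3738.5$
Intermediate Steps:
$R{\left(q,V \right)} = V^{2}$
$a{\left(O,E \right)} = \sqrt{E^{2} + O^{2}}$
$o = 57 + \sqrt{2}$ ($o = -3 + \left(\sqrt{\left(-1\right)^{2} + \left(-1\right)^{2}} + 60\right) = -3 + \left(\sqrt{1 + 1} + 60\right) = -3 + \left(\sqrt{2} + 60\right) = -3 + \left(60 + \sqrt{2}\right) = 57 + \sqrt{2} \approx 58.414$)
$\left(64 + R{\left(-12,0 \right)}\right) o = \left(64 + 0^{2}\right) \left(57 + \sqrt{2}\right) = \left(64 + 0\right) \left(57 + \sqrt{2}\right) = 64 \left(57 + \sqrt{2}\right) = 3648 + 64 \sqrt{2}$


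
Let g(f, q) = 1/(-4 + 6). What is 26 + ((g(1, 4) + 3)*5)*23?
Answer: 857/2 ≈ 428.50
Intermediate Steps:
g(f, q) = 1/2
26 + ((g(1, 4) + 3)*5)*23 = 26 + ((1/2 + 3)*5)*23 = 26 + ((7/2)*5)*23 = 26 + (35/2)*23 = 26 + 805/2 = 857/2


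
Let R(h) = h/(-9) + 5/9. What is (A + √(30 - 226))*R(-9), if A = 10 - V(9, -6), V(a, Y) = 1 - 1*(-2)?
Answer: 98/9 + 196*I/9 ≈ 10.889 + 21.778*I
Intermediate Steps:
R(h) = 5/9 - h/9 (R(h) = h*(-⅑) + 5*(⅑) = -h/9 + 5/9 = 5/9 - h/9)
V(a, Y) = 3 (V(a, Y) = 1 + 2 = 3)
A = 7 (A = 10 - 1*3 = 10 - 3 = 7)
(A + √(30 - 226))*R(-9) = (7 + √(30 - 226))*(5/9 - ⅑*(-9)) = (7 + √(-196))*(5/9 + 1) = (7 + 14*I)*(14/9) = 98/9 + 196*I/9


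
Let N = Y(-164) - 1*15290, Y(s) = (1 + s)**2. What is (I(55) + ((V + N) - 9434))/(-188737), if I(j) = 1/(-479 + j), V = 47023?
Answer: -20720031/80024488 ≈ -0.25892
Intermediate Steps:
N = 11279 (N = (1 - 164)**2 - 1*15290 = (-163)**2 - 15290 = 26569 - 15290 = 11279)
(I(55) + ((V + N) - 9434))/(-188737) = (1/(-479 + 55) + ((47023 + 11279) - 9434))/(-188737) = (1/(-424) + (58302 - 9434))*(-1/188737) = (-1/424 + 48868)*(-1/188737) = (20720031/424)*(-1/188737) = -20720031/80024488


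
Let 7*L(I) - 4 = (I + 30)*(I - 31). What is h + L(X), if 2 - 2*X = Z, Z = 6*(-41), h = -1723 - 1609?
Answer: -8998/7 ≈ -1285.4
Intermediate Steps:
h = -3332
Z = -246
X = 124 (X = 1 - 1/2*(-246) = 1 + 123 = 124)
L(I) = 4/7 + (-31 + I)*(30 + I)/7 (L(I) = 4/7 + ((I + 30)*(I - 31))/7 = 4/7 + ((30 + I)*(-31 + I))/7 = 4/7 + ((-31 + I)*(30 + I))/7 = 4/7 + (-31 + I)*(30 + I)/7)
h + L(X) = -3332 + (-926/7 - 1/7*124 + (1/7)*124**2) = -3332 + (-926/7 - 124/7 + (1/7)*15376) = -3332 + (-926/7 - 124/7 + 15376/7) = -3332 + 14326/7 = -8998/7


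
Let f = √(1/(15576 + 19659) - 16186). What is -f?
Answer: -I*√248086463415/3915 ≈ -127.22*I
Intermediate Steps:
f = I*√248086463415/3915 (f = √(1/35235 - 16186) = √(-570313709/35235) = I*√248086463415/3915 ≈ 127.22*I)
-f = -I*√248086463415/3915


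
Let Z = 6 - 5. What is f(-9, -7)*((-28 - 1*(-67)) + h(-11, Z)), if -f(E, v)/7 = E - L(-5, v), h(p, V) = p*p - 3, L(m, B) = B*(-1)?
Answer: 17584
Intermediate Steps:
Z = 1
L(m, B) = -B
h(p, V) = -3 + p² (h(p, V) = p² - 3 = -3 + p²)
f(E, v) = -7*E - 7*v (f(E, v) = -7*(E - (-1)*v) = -7*(E + v) = -7*E - 7*v)
f(-9, -7)*((-28 - 1*(-67)) + h(-11, Z)) = (-7*(-9) - 7*(-7))*((-28 - 1*(-67)) + (-3 + (-11)²)) = (63 + 49)*((-28 + 67) + (-3 + 121)) = 112*(39 + 118) = 112*157 = 17584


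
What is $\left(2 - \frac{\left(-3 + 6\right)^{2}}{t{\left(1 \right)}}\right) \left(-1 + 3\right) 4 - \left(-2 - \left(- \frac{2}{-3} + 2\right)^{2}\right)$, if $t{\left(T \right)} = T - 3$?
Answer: $\frac{550}{9} \approx 61.111$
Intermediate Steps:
$t{\left(T \right)} = -3 + T$ ($t{\left(T \right)} = T - 3 = -3 + T$)
$\left(2 - \frac{\left(-3 + 6\right)^{2}}{t{\left(1 \right)}}\right) \left(-1 + 3\right) 4 - \left(-2 - \left(- \frac{2}{-3} + 2\right)^{2}\right) = \left(2 - \frac{\left(-3 + 6\right)^{2}}{-3 + 1}\right) \left(-1 + 3\right) 4 - \left(-2 - \left(- \frac{2}{-3} + 2\right)^{2}\right) = \left(2 - \frac{3^{2}}{-2}\right) 2 \cdot 4 + \left(\left(\left(-2\right) \left(- \frac{1}{3}\right) + 2\right)^{2} + 2\right) = \left(2 - 9 \left(- \frac{1}{2}\right)\right) 8 + \left(\left(\frac{2}{3} + 2\right)^{2} + 2\right) = \left(2 - - \frac{9}{2}\right) 8 + \left(\left(\frac{8}{3}\right)^{2} + 2\right) = \left(2 + \frac{9}{2}\right) 8 + \left(\frac{64}{9} + 2\right) = \frac{13}{2} \cdot 8 + \frac{82}{9} = 52 + \frac{82}{9} = \frac{550}{9}$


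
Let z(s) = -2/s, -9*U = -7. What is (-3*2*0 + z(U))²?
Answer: 324/49 ≈ 6.6122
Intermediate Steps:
U = 7/9 (U = -⅑*(-7) = 7/9 ≈ 0.77778)
(-3*2*0 + z(U))² = (-3*2*0 - 2/7/9)² = (-6*0 - 2*9/7)² = (0 - 18/7)² = (-18/7)² = 324/49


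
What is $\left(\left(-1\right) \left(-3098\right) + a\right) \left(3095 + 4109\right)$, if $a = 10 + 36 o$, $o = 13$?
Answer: $25761504$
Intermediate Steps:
$a = 478$ ($a = 10 + 36 \cdot 13 = 10 + 468 = 478$)
$\left(\left(-1\right) \left(-3098\right) + a\right) \left(3095 + 4109\right) = \left(\left(-1\right) \left(-3098\right) + 478\right) \left(3095 + 4109\right) = \left(3098 + 478\right) 7204 = 3576 \cdot 7204 = 25761504$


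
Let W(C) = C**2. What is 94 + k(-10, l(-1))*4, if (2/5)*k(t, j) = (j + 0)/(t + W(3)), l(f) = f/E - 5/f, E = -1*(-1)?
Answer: 54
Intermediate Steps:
E = 1
l(f) = f - 5/f (l(f) = f/1 - 5/f = f*1 - 5/f = f - 5/f)
k(t, j) = 5*j/(2*(9 + t)) (k(t, j) = 5*((j + 0)/(t + 3**2))/2 = 5*(j/(t + 9))/2 = 5*(j/(9 + t))/2 = 5*j/(2*(9 + t)))
94 + k(-10, l(-1))*4 = 94 + (5*(-1 - 5/(-1))/(2*(9 - 10)))*4 = 94 + ((5/2)*(-1 - 5*(-1))/(-1))*4 = 94 + ((5/2)*(-1 + 5)*(-1))*4 = 94 + ((5/2)*4*(-1))*4 = 94 - 10*4 = 94 - 40 = 54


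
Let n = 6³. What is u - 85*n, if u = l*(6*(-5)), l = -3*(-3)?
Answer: -18630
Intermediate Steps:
n = 216
l = 9
u = -270 (u = 9*(6*(-5)) = 9*(-30) = -270)
u - 85*n = -270 - 85*216 = -270 - 18360 = -18630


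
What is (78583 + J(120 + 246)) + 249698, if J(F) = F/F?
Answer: 328282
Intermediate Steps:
J(F) = 1
(78583 + J(120 + 246)) + 249698 = (78583 + 1) + 249698 = 78584 + 249698 = 328282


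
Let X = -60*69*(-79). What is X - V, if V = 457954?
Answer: -130894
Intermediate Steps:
X = 327060 (X = -4140*(-79) = 327060)
X - V = 327060 - 1*457954 = 327060 - 457954 = -130894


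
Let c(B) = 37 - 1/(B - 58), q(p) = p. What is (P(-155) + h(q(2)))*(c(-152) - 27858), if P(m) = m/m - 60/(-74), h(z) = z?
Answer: -274593223/2590 ≈ -1.0602e+5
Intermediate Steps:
P(m) = 67/37 (P(m) = 1 - 60*(-1/74) = 1 + 30/37 = 67/37)
c(B) = 37 - 1/(-58 + B)
(P(-155) + h(q(2)))*(c(-152) - 27858) = (67/37 + 2)*((-2147 + 37*(-152))/(-58 - 152) - 27858) = 141*((-2147 - 5624)/(-210) - 27858)/37 = 141*(-1/210*(-7771) - 27858)/37 = 141*(7771/210 - 27858)/37 = (141/37)*(-5842409/210) = -274593223/2590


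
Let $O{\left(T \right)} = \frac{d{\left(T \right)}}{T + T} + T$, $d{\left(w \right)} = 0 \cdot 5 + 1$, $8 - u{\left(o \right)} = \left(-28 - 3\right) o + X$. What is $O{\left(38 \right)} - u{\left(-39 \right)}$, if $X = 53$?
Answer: $\frac{98193}{76} \approx 1292.0$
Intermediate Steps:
$u{\left(o \right)} = -45 + 31 o$ ($u{\left(o \right)} = 8 - \left(\left(-28 - 3\right) o + 53\right) = 8 - \left(- 31 o + 53\right) = 8 - \left(53 - 31 o\right) = 8 + \left(-53 + 31 o\right) = -45 + 31 o$)
$d{\left(w \right)} = 1$ ($d{\left(w \right)} = 0 + 1 = 1$)
$O{\left(T \right)} = T + \frac{1}{2 T}$ ($O{\left(T \right)} = 1 \frac{1}{T + T} + T = 1 \frac{1}{2 T} + T = \frac{1}{2 T} + T = T + \frac{1}{2 T}$)
$O{\left(38 \right)} - u{\left(-39 \right)} = \left(38 + \frac{1}{2 \cdot 38}\right) - \left(-45 + 31 \left(-39\right)\right) = \left(38 + \frac{1}{2} \cdot \frac{1}{38}\right) - \left(-45 - 1209\right) = \left(38 + \frac{1}{76}\right) - -1254 = \frac{2889}{76} + 1254 = \frac{98193}{76}$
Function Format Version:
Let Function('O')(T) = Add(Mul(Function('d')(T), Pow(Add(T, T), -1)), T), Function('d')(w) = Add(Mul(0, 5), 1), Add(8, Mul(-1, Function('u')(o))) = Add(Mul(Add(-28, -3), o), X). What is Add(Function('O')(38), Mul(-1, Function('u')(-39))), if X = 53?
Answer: Rational(98193, 76) ≈ 1292.0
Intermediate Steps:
Function('u')(o) = Add(-45, Mul(31, o)) (Function('u')(o) = Add(8, Mul(-1, Add(Mul(Add(-28, -3), o), 53))) = Add(8, Mul(-1, Add(Mul(-31, o), 53))) = Add(8, Mul(-1, Add(53, Mul(-31, o)))) = Add(8, Add(-53, Mul(31, o))) = Add(-45, Mul(31, o)))
Function('d')(w) = 1 (Function('d')(w) = Add(0, 1) = 1)
Function('O')(T) = Add(T, Mul(Rational(1, 2), Pow(T, -1))) (Function('O')(T) = Add(Mul(1, Pow(Add(T, T), -1)), T) = Add(Mul(1, Pow(Mul(2, T), -1)), T) = Add(Mul(1, Mul(Rational(1, 2), Pow(T, -1))), T) = Add(Mul(Rational(1, 2), Pow(T, -1)), T) = Add(T, Mul(Rational(1, 2), Pow(T, -1))))
Add(Function('O')(38), Mul(-1, Function('u')(-39))) = Add(Add(38, Mul(Rational(1, 2), Pow(38, -1))), Mul(-1, Add(-45, Mul(31, -39)))) = Add(Add(38, Mul(Rational(1, 2), Rational(1, 38))), Mul(-1, Add(-45, -1209))) = Add(Add(38, Rational(1, 76)), Mul(-1, -1254)) = Add(Rational(2889, 76), 1254) = Rational(98193, 76)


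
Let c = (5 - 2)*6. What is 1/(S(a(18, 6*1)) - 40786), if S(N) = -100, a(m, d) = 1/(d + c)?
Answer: -1/40886 ≈ -2.4458e-5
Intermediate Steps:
c = 18 (c = 3*6 = 18)
a(m, d) = 1/(18 + d) (a(m, d) = 1/(d + 18) = 1/(18 + d))
1/(S(a(18, 6*1)) - 40786) = 1/(-100 - 40786) = 1/(-40886) = -1/40886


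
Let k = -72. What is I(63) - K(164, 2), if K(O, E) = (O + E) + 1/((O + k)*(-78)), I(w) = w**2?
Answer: 27290329/7176 ≈ 3803.0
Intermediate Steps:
K(O, E) = E + O - 1/(78*(-72 + O)) (K(O, E) = (O + E) + 1/((O - 72)*(-78)) = (E + O) - 1/78/(-72 + O) = (E + O) - 1/(78*(-72 + O)) = E + O - 1/(78*(-72 + O)))
I(63) - K(164, 2) = 63**2 - (-1/78 + 164**2 - 72*2 - 72*164 + 2*164)/(-72 + 164) = 3969 - (-1/78 + 26896 - 144 - 11808 + 328)/92 = 3969 - 1191215/(92*78) = 3969 - 1*1191215/7176 = 3969 - 1191215/7176 = 27290329/7176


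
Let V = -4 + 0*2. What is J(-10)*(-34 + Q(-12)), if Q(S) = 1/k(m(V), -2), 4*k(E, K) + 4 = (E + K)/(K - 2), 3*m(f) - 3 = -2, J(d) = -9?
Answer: 13590/43 ≈ 316.05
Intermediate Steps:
V = -4 (V = -4 + 0 = -4)
m(f) = ⅓ (m(f) = 1 + (⅓)*(-2) = 1 - ⅔ = ⅓)
k(E, K) = -1 + (E + K)/(4*(-2 + K)) (k(E, K) = -1 + ((E + K)/(K - 2))/4 = -1 + ((E + K)/(-2 + K))/4 = -1 + (E + K)/(4*(-2 + K)))
Q(S) = -48/43 (Q(S) = 1/((8 + ⅓ - 3*(-2))/(4*(-2 - 2))) = 1/((¼)*(8 + ⅓ + 6)/(-4)) = 1/((¼)*(-¼)*(43/3)) = 1/(-43/48) = -48/43)
J(-10)*(-34 + Q(-12)) = -9*(-34 - 48/43) = -9*(-1510/43) = 13590/43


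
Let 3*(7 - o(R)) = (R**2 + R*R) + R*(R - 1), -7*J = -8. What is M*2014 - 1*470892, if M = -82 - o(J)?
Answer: -95296382/147 ≈ -6.4828e+5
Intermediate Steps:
J = 8/7 (J = -1/7*(-8) = 8/7 ≈ 1.1429)
o(R) = 7 - 2*R**2/3 - R*(-1 + R)/3 (o(R) = 7 - ((R**2 + R*R) + R*(R - 1))/3 = 7 - ((R**2 + R**2) + R*(-1 + R))/3 = 7 - (2*R**2 + R*(-1 + R))/3 = 7 + (-2*R**2/3 - R*(-1 + R)/3) = 7 - 2*R**2/3 - R*(-1 + R)/3)
M = -12947/147 (M = -82 - (7 - (8/7)**2 + (1/3)*(8/7)) = -82 - (7 - 1*64/49 + 8/21) = -82 - (7 - 64/49 + 8/21) = -82 - 1*893/147 = -82 - 893/147 = -12947/147 ≈ -88.075)
M*2014 - 1*470892 = -12947/147*2014 - 1*470892 = -26075258/147 - 470892 = -95296382/147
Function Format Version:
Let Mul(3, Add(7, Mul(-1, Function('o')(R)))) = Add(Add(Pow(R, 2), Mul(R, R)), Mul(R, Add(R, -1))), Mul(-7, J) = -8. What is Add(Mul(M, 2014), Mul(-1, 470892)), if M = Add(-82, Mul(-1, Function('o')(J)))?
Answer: Rational(-95296382, 147) ≈ -6.4828e+5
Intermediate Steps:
J = Rational(8, 7) (J = Mul(Rational(-1, 7), -8) = Rational(8, 7) ≈ 1.1429)
Function('o')(R) = Add(7, Mul(Rational(-2, 3), Pow(R, 2)), Mul(Rational(-1, 3), R, Add(-1, R))) (Function('o')(R) = Add(7, Mul(Rational(-1, 3), Add(Add(Pow(R, 2), Mul(R, R)), Mul(R, Add(R, -1))))) = Add(7, Mul(Rational(-1, 3), Add(Add(Pow(R, 2), Pow(R, 2)), Mul(R, Add(-1, R))))) = Add(7, Mul(Rational(-1, 3), Add(Mul(2, Pow(R, 2)), Mul(R, Add(-1, R))))) = Add(7, Add(Mul(Rational(-2, 3), Pow(R, 2)), Mul(Rational(-1, 3), R, Add(-1, R)))) = Add(7, Mul(Rational(-2, 3), Pow(R, 2)), Mul(Rational(-1, 3), R, Add(-1, R))))
M = Rational(-12947, 147) (M = Add(-82, Mul(-1, Add(7, Mul(-1, Pow(Rational(8, 7), 2)), Mul(Rational(1, 3), Rational(8, 7))))) = Add(-82, Mul(-1, Add(7, Mul(-1, Rational(64, 49)), Rational(8, 21)))) = Add(-82, Mul(-1, Add(7, Rational(-64, 49), Rational(8, 21)))) = Add(-82, Mul(-1, Rational(893, 147))) = Add(-82, Rational(-893, 147)) = Rational(-12947, 147) ≈ -88.075)
Add(Mul(M, 2014), Mul(-1, 470892)) = Add(Mul(Rational(-12947, 147), 2014), Mul(-1, 470892)) = Add(Rational(-26075258, 147), -470892) = Rational(-95296382, 147)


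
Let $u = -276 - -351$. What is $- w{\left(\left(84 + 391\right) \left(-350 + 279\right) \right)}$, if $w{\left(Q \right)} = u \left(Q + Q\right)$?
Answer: $5058750$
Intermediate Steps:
$u = 75$ ($u = -276 + 351 = 75$)
$w{\left(Q \right)} = 150 Q$ ($w{\left(Q \right)} = 75 \left(Q + Q\right) = 75 \cdot 2 Q = 150 Q$)
$- w{\left(\left(84 + 391\right) \left(-350 + 279\right) \right)} = - 150 \left(84 + 391\right) \left(-350 + 279\right) = - 150 \cdot 475 \left(-71\right) = - 150 \left(-33725\right) = \left(-1\right) \left(-5058750\right) = 5058750$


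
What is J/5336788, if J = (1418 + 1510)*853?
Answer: 624396/1334197 ≈ 0.46799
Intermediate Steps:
J = 2497584 (J = 2928*853 = 2497584)
J/5336788 = 2497584/5336788 = 2497584*(1/5336788) = 624396/1334197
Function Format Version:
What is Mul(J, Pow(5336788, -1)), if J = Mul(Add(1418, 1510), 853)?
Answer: Rational(624396, 1334197) ≈ 0.46799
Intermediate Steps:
J = 2497584 (J = Mul(2928, 853) = 2497584)
Mul(J, Pow(5336788, -1)) = Mul(2497584, Pow(5336788, -1)) = Mul(2497584, Rational(1, 5336788)) = Rational(624396, 1334197)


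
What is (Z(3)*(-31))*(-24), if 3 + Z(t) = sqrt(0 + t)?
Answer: -2232 + 744*sqrt(3) ≈ -943.35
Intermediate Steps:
Z(t) = -3 + sqrt(t) (Z(t) = -3 + sqrt(0 + t) = -3 + sqrt(t))
(Z(3)*(-31))*(-24) = ((-3 + sqrt(3))*(-31))*(-24) = (93 - 31*sqrt(3))*(-24) = -2232 + 744*sqrt(3)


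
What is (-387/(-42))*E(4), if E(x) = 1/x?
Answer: 129/56 ≈ 2.3036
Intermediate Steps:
(-387/(-42))*E(4) = -387/(-42)/4 = -387*(-1)/42*(¼) = -43*(-3/14)*(¼) = (129/14)*(¼) = 129/56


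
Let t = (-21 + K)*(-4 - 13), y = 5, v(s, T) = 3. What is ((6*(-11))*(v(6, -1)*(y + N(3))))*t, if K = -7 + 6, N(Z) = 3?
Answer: -592416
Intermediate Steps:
K = -1
t = 374 (t = (-21 - 1)*(-4 - 13) = -22*(-17) = 374)
((6*(-11))*(v(6, -1)*(y + N(3))))*t = ((6*(-11))*(3*(5 + 3)))*374 = -198*8*374 = -66*24*374 = -1584*374 = -592416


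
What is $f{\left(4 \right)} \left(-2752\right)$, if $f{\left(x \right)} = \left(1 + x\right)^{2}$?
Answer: $-68800$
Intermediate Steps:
$f{\left(4 \right)} \left(-2752\right) = \left(1 + 4\right)^{2} \left(-2752\right) = 5^{2} \left(-2752\right) = 25 \left(-2752\right) = -68800$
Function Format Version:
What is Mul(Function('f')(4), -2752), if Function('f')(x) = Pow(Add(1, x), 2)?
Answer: -68800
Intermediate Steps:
Mul(Function('f')(4), -2752) = Mul(Pow(Add(1, 4), 2), -2752) = Mul(Pow(5, 2), -2752) = Mul(25, -2752) = -68800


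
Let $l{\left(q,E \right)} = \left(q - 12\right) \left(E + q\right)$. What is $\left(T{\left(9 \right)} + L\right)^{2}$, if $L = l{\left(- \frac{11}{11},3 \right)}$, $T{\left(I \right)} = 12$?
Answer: $196$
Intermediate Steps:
$l{\left(q,E \right)} = \left(-12 + q\right) \left(E + q\right)$
$L = -26$ ($L = \left(- \frac{11}{11}\right)^{2} - 36 - 12 \left(- \frac{11}{11}\right) + 3 \left(- \frac{11}{11}\right) = \left(\left(-11\right) \frac{1}{11}\right)^{2} - 36 - 12 \left(\left(-11\right) \frac{1}{11}\right) + 3 \left(\left(-11\right) \frac{1}{11}\right) = \left(-1\right)^{2} - 36 - -12 + 3 \left(-1\right) = 1 - 36 + 12 - 3 = -26$)
$\left(T{\left(9 \right)} + L\right)^{2} = \left(12 - 26\right)^{2} = \left(-14\right)^{2} = 196$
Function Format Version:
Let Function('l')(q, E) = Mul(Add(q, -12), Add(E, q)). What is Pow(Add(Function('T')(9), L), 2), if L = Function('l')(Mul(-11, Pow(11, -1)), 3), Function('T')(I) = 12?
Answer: 196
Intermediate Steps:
Function('l')(q, E) = Mul(Add(-12, q), Add(E, q))
L = -26 (L = Add(Pow(Mul(-11, Pow(11, -1)), 2), Mul(-12, 3), Mul(-12, Mul(-11, Pow(11, -1))), Mul(3, Mul(-11, Pow(11, -1)))) = Add(Pow(Mul(-11, Rational(1, 11)), 2), -36, Mul(-12, Mul(-11, Rational(1, 11))), Mul(3, Mul(-11, Rational(1, 11)))) = Add(Pow(-1, 2), -36, Mul(-12, -1), Mul(3, -1)) = Add(1, -36, 12, -3) = -26)
Pow(Add(Function('T')(9), L), 2) = Pow(Add(12, -26), 2) = Pow(-14, 2) = 196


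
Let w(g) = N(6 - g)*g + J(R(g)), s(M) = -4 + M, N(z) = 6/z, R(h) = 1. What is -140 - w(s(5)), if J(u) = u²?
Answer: -711/5 ≈ -142.20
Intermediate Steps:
w(g) = 1 + 6*g/(6 - g) (w(g) = (6/(6 - g))*g + 1² = 6*g/(6 - g) + 1 = 1 + 6*g/(6 - g))
-140 - w(s(5)) = -140 - (-6 - 5*(-4 + 5))/(-6 + (-4 + 5)) = -140 - (-6 - 5*1)/(-6 + 1) = -140 - (-6 - 5)/(-5) = -140 - (-1)*(-11)/5 = -140 - 1*11/5 = -140 - 11/5 = -711/5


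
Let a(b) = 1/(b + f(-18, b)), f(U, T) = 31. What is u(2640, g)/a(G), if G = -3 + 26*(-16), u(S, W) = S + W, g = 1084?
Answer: -1444912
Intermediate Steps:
G = -419 (G = -3 - 416 = -419)
a(b) = 1/(31 + b) (a(b) = 1/(b + 31) = 1/(31 + b))
u(2640, g)/a(G) = (2640 + 1084)/(1/(31 - 419)) = 3724/(1/(-388)) = 3724/(-1/388) = 3724*(-388) = -1444912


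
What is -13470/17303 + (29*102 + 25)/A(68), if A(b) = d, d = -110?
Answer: -4826959/173030 ≈ -27.897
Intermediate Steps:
A(b) = -110
-13470/17303 + (29*102 + 25)/A(68) = -13470/17303 + (29*102 + 25)/(-110) = -13470*1/17303 + (2958 + 25)*(-1/110) = -13470/17303 + 2983*(-1/110) = -13470/17303 - 2983/110 = -4826959/173030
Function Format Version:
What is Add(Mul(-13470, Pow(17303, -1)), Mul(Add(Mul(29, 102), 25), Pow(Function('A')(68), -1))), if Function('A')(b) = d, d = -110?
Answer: Rational(-4826959, 173030) ≈ -27.897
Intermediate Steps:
Function('A')(b) = -110
Add(Mul(-13470, Pow(17303, -1)), Mul(Add(Mul(29, 102), 25), Pow(Function('A')(68), -1))) = Add(Mul(-13470, Pow(17303, -1)), Mul(Add(Mul(29, 102), 25), Pow(-110, -1))) = Add(Mul(-13470, Rational(1, 17303)), Mul(Add(2958, 25), Rational(-1, 110))) = Add(Rational(-13470, 17303), Mul(2983, Rational(-1, 110))) = Add(Rational(-13470, 17303), Rational(-2983, 110)) = Rational(-4826959, 173030)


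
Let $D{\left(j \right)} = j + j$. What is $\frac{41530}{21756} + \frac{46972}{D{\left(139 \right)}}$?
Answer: $\frac{258367043}{1512042} \approx 170.87$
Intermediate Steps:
$D{\left(j \right)} = 2 j$
$\frac{41530}{21756} + \frac{46972}{D{\left(139 \right)}} = \frac{41530}{21756} + \frac{46972}{2 \cdot 139} = 41530 \cdot \frac{1}{21756} + \frac{46972}{278} = \frac{20765}{10878} + 46972 \cdot \frac{1}{278} = \frac{20765}{10878} + \frac{23486}{139} = \frac{258367043}{1512042}$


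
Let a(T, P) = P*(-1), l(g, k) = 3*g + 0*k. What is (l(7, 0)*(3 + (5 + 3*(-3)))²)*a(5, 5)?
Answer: -105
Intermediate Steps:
l(g, k) = 3*g (l(g, k) = 3*g + 0 = 3*g)
a(T, P) = -P
(l(7, 0)*(3 + (5 + 3*(-3)))²)*a(5, 5) = ((3*7)*(3 + (5 + 3*(-3)))²)*(-1*5) = (21*(3 + (5 - 9))²)*(-5) = (21*(3 - 4)²)*(-5) = (21*(-1)²)*(-5) = (21*1)*(-5) = 21*(-5) = -105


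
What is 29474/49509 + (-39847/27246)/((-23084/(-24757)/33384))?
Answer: -3575579117664673/68286228921 ≈ -52362.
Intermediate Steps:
29474/49509 + (-39847/27246)/((-23084/(-24757)/33384)) = 29474*(1/49509) + (-39847/27246)/((-23084*(-1/24757)*(1/33384))) = 29474/49509 + (-1*39847/27246)/(((23084/24757)*(1/33384))) = 29474/49509 - 39847/(27246*5771/206621922) = 29474/49509 - 39847/27246*206621922/5771 = 29474/49509 - 72221611631/1379269 = -3575579117664673/68286228921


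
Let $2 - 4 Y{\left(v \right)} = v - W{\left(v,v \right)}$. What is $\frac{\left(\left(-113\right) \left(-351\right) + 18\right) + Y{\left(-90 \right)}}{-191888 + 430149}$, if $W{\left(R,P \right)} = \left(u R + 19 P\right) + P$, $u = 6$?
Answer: $\frac{39119}{238261} \approx 0.16419$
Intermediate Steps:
$W{\left(R,P \right)} = 6 R + 20 P$ ($W{\left(R,P \right)} = \left(6 R + 19 P\right) + P = 6 R + 20 P$)
$Y{\left(v \right)} = \frac{1}{2} + \frac{25 v}{4}$ ($Y{\left(v \right)} = \frac{1}{2} - \frac{v - \left(6 v + 20 v\right)}{4} = \frac{1}{2} - \frac{v - 26 v}{4} = \frac{1}{2} - \frac{\left(-25\right) v}{4} = \frac{1}{2} + \frac{25 v}{4}$)
$\frac{\left(\left(-113\right) \left(-351\right) + 18\right) + Y{\left(-90 \right)}}{-191888 + 430149} = \frac{\left(\left(-113\right) \left(-351\right) + 18\right) + \left(\frac{1}{2} + \frac{25}{4} \left(-90\right)\right)}{-191888 + 430149} = \frac{\left(39663 + 18\right) + \left(\frac{1}{2} - \frac{1125}{2}\right)}{238261} = \left(39681 - 562\right) \frac{1}{238261} = 39119 \cdot \frac{1}{238261} = \frac{39119}{238261}$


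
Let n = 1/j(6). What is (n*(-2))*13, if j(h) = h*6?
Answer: -13/18 ≈ -0.72222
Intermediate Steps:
j(h) = 6*h
n = 1/36 (n = 1/(6*6) = 1/36 ≈ 0.027778)
(n*(-2))*13 = ((1/36)*(-2))*13 = -1/18*13 = -13/18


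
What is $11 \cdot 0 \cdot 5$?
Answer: $0$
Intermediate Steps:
$11 \cdot 0 \cdot 5 = 0 \cdot 5 = 0$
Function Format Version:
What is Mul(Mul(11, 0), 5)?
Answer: 0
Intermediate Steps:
Mul(Mul(11, 0), 5) = Mul(0, 5) = 0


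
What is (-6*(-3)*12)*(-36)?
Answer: -7776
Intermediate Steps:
(-6*(-3)*12)*(-36) = (18*12)*(-36) = 216*(-36) = -7776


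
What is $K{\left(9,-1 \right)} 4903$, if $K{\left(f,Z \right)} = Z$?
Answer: $-4903$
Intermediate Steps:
$K{\left(9,-1 \right)} 4903 = \left(-1\right) 4903 = -4903$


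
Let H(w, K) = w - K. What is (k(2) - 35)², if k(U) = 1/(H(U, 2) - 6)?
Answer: 44521/36 ≈ 1236.7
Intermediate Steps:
k(U) = 1/(-8 + U) (k(U) = 1/((U - 1*2) - 6) = 1/((U - 2) - 6) = 1/((-2 + U) - 6) = 1/(-8 + U))
(k(2) - 35)² = (1/(-8 + 2) - 35)² = (1/(-6) - 35)² = (-⅙ - 35)² = (-211/6)² = 44521/36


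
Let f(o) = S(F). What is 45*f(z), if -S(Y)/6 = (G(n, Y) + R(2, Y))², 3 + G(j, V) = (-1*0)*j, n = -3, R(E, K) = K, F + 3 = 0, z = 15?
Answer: -9720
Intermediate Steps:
F = -3 (F = -3 + 0 = -3)
G(j, V) = -3 (G(j, V) = -3 + (-1*0)*j = -3 + 0*j = -3 + 0 = -3)
S(Y) = -6*(-3 + Y)²
f(o) = -216 (f(o) = -6*(-3 - 3)² = -6*(-6)² = -6*36 = -216)
45*f(z) = 45*(-216) = -9720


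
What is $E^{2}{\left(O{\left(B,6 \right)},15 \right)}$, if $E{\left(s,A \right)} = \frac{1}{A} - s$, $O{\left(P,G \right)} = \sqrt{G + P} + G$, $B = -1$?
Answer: $\frac{9046}{225} + \frac{178 \sqrt{5}}{15} \approx 66.739$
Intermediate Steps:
$O{\left(P,G \right)} = G + \sqrt{G + P}$
$E^{2}{\left(O{\left(B,6 \right)},15 \right)} = \left(\frac{1}{15} - \left(6 + \sqrt{6 - 1}\right)\right)^{2} = \left(\frac{1}{15} - \left(6 + \sqrt{5}\right)\right)^{2} = \left(- \frac{89}{15} - \sqrt{5}\right)^{2}$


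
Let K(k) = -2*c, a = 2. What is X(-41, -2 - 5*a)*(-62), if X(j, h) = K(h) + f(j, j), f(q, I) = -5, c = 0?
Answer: 310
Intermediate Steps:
K(k) = 0 (K(k) = -2*0 = 0)
X(j, h) = -5 (X(j, h) = 0 - 5 = -5)
X(-41, -2 - 5*a)*(-62) = -5*(-62) = 310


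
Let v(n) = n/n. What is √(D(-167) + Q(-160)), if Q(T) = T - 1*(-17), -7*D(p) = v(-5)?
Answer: I*√7014/7 ≈ 11.964*I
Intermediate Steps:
v(n) = 1
D(p) = -⅐ (D(p) = -⅐*1 = -⅐)
Q(T) = 17 + T (Q(T) = T + 17 = 17 + T)
√(D(-167) + Q(-160)) = √(-⅐ + (17 - 160)) = √(-⅐ - 143) = √(-1002/7) = I*√7014/7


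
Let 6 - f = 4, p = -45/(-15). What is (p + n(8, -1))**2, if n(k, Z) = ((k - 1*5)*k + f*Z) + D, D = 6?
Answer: 961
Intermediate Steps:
p = 3 (p = -45*(-1/15) = 3)
f = 2 (f = 6 - 1*4 = 6 - 4 = 2)
n(k, Z) = 6 + 2*Z + k*(-5 + k) (n(k, Z) = ((k - 1*5)*k + 2*Z) + 6 = ((k - 5)*k + 2*Z) + 6 = ((-5 + k)*k + 2*Z) + 6 = (k*(-5 + k) + 2*Z) + 6 = (2*Z + k*(-5 + k)) + 6 = 6 + 2*Z + k*(-5 + k))
(p + n(8, -1))**2 = (3 + (6 + 8**2 - 5*8 + 2*(-1)))**2 = (3 + (6 + 64 - 40 - 2))**2 = (3 + 28)**2 = 31**2 = 961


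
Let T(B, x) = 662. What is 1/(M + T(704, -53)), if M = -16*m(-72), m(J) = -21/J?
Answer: 3/1972 ≈ 0.0015213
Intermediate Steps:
M = -14/3 (M = -(-336)/(-72) = -(-336)*(-1)/72 = -16*7/24 = -14/3 ≈ -4.6667)
1/(M + T(704, -53)) = 1/(-14/3 + 662) = 1/(1972/3) = 3/1972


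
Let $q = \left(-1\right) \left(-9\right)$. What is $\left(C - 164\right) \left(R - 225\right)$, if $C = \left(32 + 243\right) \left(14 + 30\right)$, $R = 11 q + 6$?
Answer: $-1432320$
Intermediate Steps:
$q = 9$
$R = 105$ ($R = 11 \cdot 9 + 6 = 99 + 6 = 105$)
$C = 12100$ ($C = 275 \cdot 44 = 12100$)
$\left(C - 164\right) \left(R - 225\right) = \left(12100 - 164\right) \left(105 - 225\right) = 11936 \left(-120\right) = -1432320$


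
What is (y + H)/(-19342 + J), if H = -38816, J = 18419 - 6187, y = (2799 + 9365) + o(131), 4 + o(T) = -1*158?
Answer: 4469/1185 ≈ 3.7713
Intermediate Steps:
o(T) = -162 (o(T) = -4 - 1*158 = -4 - 158 = -162)
y = 12002 (y = (2799 + 9365) - 162 = 12164 - 162 = 12002)
J = 12232
(y + H)/(-19342 + J) = (12002 - 38816)/(-19342 + 12232) = -26814/(-7110) = -26814*(-1/7110) = 4469/1185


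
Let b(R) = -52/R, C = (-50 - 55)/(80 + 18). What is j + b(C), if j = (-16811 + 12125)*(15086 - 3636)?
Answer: -804819772/15 ≈ -5.3655e+7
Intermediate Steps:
j = -53654700 (j = -4686*11450 = -53654700)
C = -15/14 (C = -105/98 = -105*1/98 = -15/14 ≈ -1.0714)
j + b(C) = -53654700 - 52/(-15/14) = -53654700 - 52*(-14/15) = -53654700 + 728/15 = -804819772/15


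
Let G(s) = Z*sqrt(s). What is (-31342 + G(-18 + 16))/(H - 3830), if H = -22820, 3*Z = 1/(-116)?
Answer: 15671/13325 + I*sqrt(2)/9274200 ≈ 1.1761 + 1.5249e-7*I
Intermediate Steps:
Z = -1/348 (Z = (1/3)/(-116) = (1/3)*(-1/116) = -1/348 ≈ -0.0028736)
G(s) = -sqrt(s)/348
(-31342 + G(-18 + 16))/(H - 3830) = (-31342 - sqrt(-18 + 16)/348)/(-22820 - 3830) = (-31342 - I*sqrt(2)/348)/(-26650) = (-31342 - I*sqrt(2)/348)*(-1/26650) = 15671/13325 + I*sqrt(2)/9274200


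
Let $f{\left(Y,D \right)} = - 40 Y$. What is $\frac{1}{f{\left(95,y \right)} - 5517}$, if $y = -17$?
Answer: $- \frac{1}{9317} \approx -0.00010733$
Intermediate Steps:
$\frac{1}{f{\left(95,y \right)} - 5517} = \frac{1}{\left(-40\right) 95 - 5517} = \frac{1}{-3800 - 5517} = \frac{1}{-9317} = - \frac{1}{9317}$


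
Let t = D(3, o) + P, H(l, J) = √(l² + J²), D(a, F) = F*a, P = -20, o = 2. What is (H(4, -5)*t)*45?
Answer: -630*√41 ≈ -4034.0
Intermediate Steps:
H(l, J) = √(J² + l²)
t = -14 (t = 2*3 - 20 = 6 - 20 = -14)
(H(4, -5)*t)*45 = (√((-5)² + 4²)*(-14))*45 = (√(25 + 16)*(-14))*45 = (√41*(-14))*45 = -14*√41*45 = -630*√41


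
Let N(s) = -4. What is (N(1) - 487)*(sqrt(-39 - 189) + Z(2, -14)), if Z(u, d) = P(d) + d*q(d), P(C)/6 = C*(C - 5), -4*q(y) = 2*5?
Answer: -800821 - 982*I*sqrt(57) ≈ -8.0082e+5 - 7413.9*I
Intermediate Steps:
q(y) = -5/2
P(C) = 6*C*(-5 + C) (P(C) = 6*(C*(C - 5)) = 6*(C*(-5 + C)) = 6*C*(-5 + C))
Z(u, d) = -5*d/2 + 6*d*(-5 + d) (Z(u, d) = 6*d*(-5 + d) + d*(-5/2) = 6*d*(-5 + d) - 5*d/2 = -5*d/2 + 6*d*(-5 + d))
(N(1) - 487)*(sqrt(-39 - 189) + Z(2, -14)) = (-4 - 487)*(sqrt(-39 - 189) + (1/2)*(-14)*(-65 + 12*(-14))) = -491*(sqrt(-228) + (1/2)*(-14)*(-65 - 168)) = -491*(2*I*sqrt(57) + (1/2)*(-14)*(-233)) = -491*(2*I*sqrt(57) + 1631) = -491*(1631 + 2*I*sqrt(57)) = -800821 - 982*I*sqrt(57)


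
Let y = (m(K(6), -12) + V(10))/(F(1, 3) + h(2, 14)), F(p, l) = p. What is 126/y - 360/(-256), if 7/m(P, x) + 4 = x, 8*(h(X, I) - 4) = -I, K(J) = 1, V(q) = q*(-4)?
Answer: -180549/20704 ≈ -8.7205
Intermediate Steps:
V(q) = -4*q
h(X, I) = 4 - I/8 (h(X, I) = 4 + (-I)/8 = 4 - I/8)
m(P, x) = 7/(-4 + x)
y = -647/52 (y = (7/(-4 - 12) - 4*10)/(1 + (4 - 1/8*14)) = (7/(-16) - 40)/(1 + (4 - 7/4)) = (7*(-1/16) - 40)/(1 + 9/4) = (-7/16 - 40)/(13/4) = -647/16*4/13 = -647/52 ≈ -12.442)
126/y - 360/(-256) = 126/(-647/52) - 360/(-256) = 126*(-52/647) - 360*(-1/256) = -6552/647 + 45/32 = -180549/20704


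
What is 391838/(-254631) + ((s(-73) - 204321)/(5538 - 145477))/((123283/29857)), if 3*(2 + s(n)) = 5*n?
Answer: -1735244682014960/1464306469377349 ≈ -1.1850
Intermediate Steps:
s(n) = -2 + 5*n/3 (s(n) = -2 + (5*n)/3 = -2 + 5*n/3)
391838/(-254631) + ((s(-73) - 204321)/(5538 - 145477))/((123283/29857)) = 391838/(-254631) + (((-2 + (5/3)*(-73)) - 204321)/(5538 - 145477))/((123283/29857)) = 391838*(-1/254631) + (((-2 - 365/3) - 204321)/(-139939))/((123283*(1/29857))) = -391838/254631 + ((-371/3 - 204321)*(-1/139939))/(123283/29857) = -391838/254631 - 613334/3*(-1/139939)*(29857/123283) = -391838/254631 + (613334/419817)*(29857/123283) = -391838/254631 + 18312313238/51756299211 = -1735244682014960/1464306469377349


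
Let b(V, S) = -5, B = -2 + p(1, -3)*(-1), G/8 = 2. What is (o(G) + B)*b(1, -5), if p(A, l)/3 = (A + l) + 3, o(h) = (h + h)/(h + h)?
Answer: 20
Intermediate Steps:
G = 16 (G = 8*2 = 16)
o(h) = 1 (o(h) = (2*h)/((2*h)) = (2*h)*(1/(2*h)) = 1)
p(A, l) = 9 + 3*A + 3*l (p(A, l) = 3*((A + l) + 3) = 3*(3 + A + l) = 9 + 3*A + 3*l)
B = -5 (B = -2 + (9 + 3*1 + 3*(-3))*(-1) = -2 + (9 + 3 - 9)*(-1) = -2 + 3*(-1) = -2 - 3 = -5)
(o(G) + B)*b(1, -5) = (1 - 5)*(-5) = -4*(-5) = 20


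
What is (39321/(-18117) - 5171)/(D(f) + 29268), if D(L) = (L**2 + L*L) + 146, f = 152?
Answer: -5206796/76113543 ≈ -0.068408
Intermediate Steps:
D(L) = 146 + 2*L**2 (D(L) = (L**2 + L**2) + 146 = 2*L**2 + 146 = 146 + 2*L**2)
(39321/(-18117) - 5171)/(D(f) + 29268) = (39321/(-18117) - 5171)/((146 + 2*152**2) + 29268) = (39321*(-1/18117) - 5171)/((146 + 2*23104) + 29268) = (-4369/2013 - 5171)/((146 + 46208) + 29268) = -10413592/(2013*(46354 + 29268)) = -10413592/2013/75622 = -10413592/2013*1/75622 = -5206796/76113543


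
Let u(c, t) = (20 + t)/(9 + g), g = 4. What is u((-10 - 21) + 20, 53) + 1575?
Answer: 20548/13 ≈ 1580.6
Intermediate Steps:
u(c, t) = 20/13 + t/13 (u(c, t) = (20 + t)/(9 + 4) = (20 + t)/13 = (20 + t)*(1/13) = 20/13 + t/13)
u((-10 - 21) + 20, 53) + 1575 = (20/13 + (1/13)*53) + 1575 = (20/13 + 53/13) + 1575 = 73/13 + 1575 = 20548/13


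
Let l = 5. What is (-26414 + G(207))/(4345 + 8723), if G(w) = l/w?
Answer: -497063/245916 ≈ -2.0213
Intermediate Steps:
G(w) = 5/w
(-26414 + G(207))/(4345 + 8723) = (-26414 + 5/207)/(4345 + 8723) = (-26414 + 5*(1/207))/13068 = (-26414 + 5/207)*(1/13068) = -5467693/207*1/13068 = -497063/245916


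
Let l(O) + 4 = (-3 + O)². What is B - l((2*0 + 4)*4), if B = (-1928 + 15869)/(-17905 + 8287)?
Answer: -533637/3206 ≈ -166.45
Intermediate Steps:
l(O) = -4 + (-3 + O)²
B = -4647/3206 (B = 13941/(-9618) = 13941*(-1/9618) = -4647/3206 ≈ -1.4495)
B - l((2*0 + 4)*4) = -4647/3206 - (-4 + (-3 + (2*0 + 4)*4)²) = -4647/3206 - (-4 + (-3 + (0 + 4)*4)²) = -4647/3206 - (-4 + (-3 + 4*4)²) = -4647/3206 - (-4 + (-3 + 16)²) = -4647/3206 - (-4 + 13²) = -4647/3206 - (-4 + 169) = -4647/3206 - 1*165 = -4647/3206 - 165 = -533637/3206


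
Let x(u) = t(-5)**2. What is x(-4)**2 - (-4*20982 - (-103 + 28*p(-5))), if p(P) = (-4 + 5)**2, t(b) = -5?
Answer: 84478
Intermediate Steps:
x(u) = 25 (x(u) = (-5)**2 = 25)
p(P) = 1 (p(P) = 1**2 = 1)
x(-4)**2 - (-4*20982 - (-103 + 28*p(-5))) = 25**2 - (-4*20982 - (-103 + 28*1)) = 625 - (-83928 - (-103 + 28)) = 625 - (-83928 - 1*(-75)) = 625 - (-83928 + 75) = 625 - 1*(-83853) = 625 + 83853 = 84478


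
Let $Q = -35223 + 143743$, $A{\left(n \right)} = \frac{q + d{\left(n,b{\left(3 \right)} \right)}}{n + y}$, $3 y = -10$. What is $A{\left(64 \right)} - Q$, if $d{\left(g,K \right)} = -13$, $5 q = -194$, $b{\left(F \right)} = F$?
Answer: $- \frac{14107711}{130} \approx -1.0852 \cdot 10^{5}$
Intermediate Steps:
$q = - \frac{194}{5}$ ($q = \frac{1}{5} \left(-194\right) = - \frac{194}{5} \approx -38.8$)
$y = - \frac{10}{3}$ ($y = \frac{1}{3} \left(-10\right) = - \frac{10}{3} \approx -3.3333$)
$A{\left(n \right)} = - \frac{259}{5 \left(- \frac{10}{3} + n\right)}$ ($A{\left(n \right)} = \frac{- \frac{194}{5} - 13}{n - \frac{10}{3}} = - \frac{259}{5 \left(- \frac{10}{3} + n\right)}$)
$Q = 108520$
$A{\left(64 \right)} - Q = - \frac{777}{-50 + 15 \cdot 64} - 108520 = - \frac{777}{-50 + 960} - 108520 = - \frac{777}{910} - 108520 = \left(-777\right) \frac{1}{910} - 108520 = - \frac{111}{130} - 108520 = - \frac{14107711}{130}$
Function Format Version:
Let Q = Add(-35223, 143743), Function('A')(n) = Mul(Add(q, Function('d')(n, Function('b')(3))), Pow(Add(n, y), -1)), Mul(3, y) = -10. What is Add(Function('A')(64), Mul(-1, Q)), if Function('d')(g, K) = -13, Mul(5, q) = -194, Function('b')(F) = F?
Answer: Rational(-14107711, 130) ≈ -1.0852e+5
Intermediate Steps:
q = Rational(-194, 5) (q = Mul(Rational(1, 5), -194) = Rational(-194, 5) ≈ -38.800)
y = Rational(-10, 3) (y = Mul(Rational(1, 3), -10) = Rational(-10, 3) ≈ -3.3333)
Function('A')(n) = Mul(Rational(-259, 5), Pow(Add(Rational(-10, 3), n), -1)) (Function('A')(n) = Mul(Add(Rational(-194, 5), -13), Pow(Add(n, Rational(-10, 3)), -1)) = Mul(Rational(-259, 5), Pow(Add(Rational(-10, 3), n), -1)))
Q = 108520
Add(Function('A')(64), Mul(-1, Q)) = Add(Mul(-777, Pow(Add(-50, Mul(15, 64)), -1)), Mul(-1, 108520)) = Add(Mul(-777, Pow(Add(-50, 960), -1)), -108520) = Add(Mul(-777, Pow(910, -1)), -108520) = Add(Mul(-777, Rational(1, 910)), -108520) = Add(Rational(-111, 130), -108520) = Rational(-14107711, 130)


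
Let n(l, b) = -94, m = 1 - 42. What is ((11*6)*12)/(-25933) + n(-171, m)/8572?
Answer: -4613363/111148838 ≈ -0.041506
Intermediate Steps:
m = -41
((11*6)*12)/(-25933) + n(-171, m)/8572 = ((11*6)*12)/(-25933) - 94/8572 = (66*12)*(-1/25933) - 94*1/8572 = 792*(-1/25933) - 47/4286 = -792/25933 - 47/4286 = -4613363/111148838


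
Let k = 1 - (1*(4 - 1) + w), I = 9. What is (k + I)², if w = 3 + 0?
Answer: 16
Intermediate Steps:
w = 3
k = -5 (k = 1 - (1*(4 - 1) + 3) = 1 - (1*3 + 3) = 1 - (3 + 3) = 1 - 1*6 = 1 - 6 = -5)
(k + I)² = (-5 + 9)² = 4² = 16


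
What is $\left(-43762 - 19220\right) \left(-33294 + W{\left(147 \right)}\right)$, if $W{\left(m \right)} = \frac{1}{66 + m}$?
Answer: $\frac{148881491274}{71} \approx 2.0969 \cdot 10^{9}$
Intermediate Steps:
$\left(-43762 - 19220\right) \left(-33294 + W{\left(147 \right)}\right) = \left(-43762 - 19220\right) \left(-33294 + \frac{1}{66 + 147}\right) = - 62982 \left(-33294 + \frac{1}{213}\right) = \left(-62982\right) \left(- \frac{7091621}{213}\right) = \frac{148881491274}{71}$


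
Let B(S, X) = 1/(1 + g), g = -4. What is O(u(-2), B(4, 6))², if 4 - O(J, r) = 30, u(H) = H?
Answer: 676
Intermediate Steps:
B(S, X) = -⅓ (B(S, X) = 1/(1 - 4) = 1/(-3) = -⅓)
O(J, r) = -26 (O(J, r) = 4 - 1*30 = 4 - 30 = -26)
O(u(-2), B(4, 6))² = (-26)² = 676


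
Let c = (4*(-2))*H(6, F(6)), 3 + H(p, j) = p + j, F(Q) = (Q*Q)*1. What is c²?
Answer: 97344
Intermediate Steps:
F(Q) = Q² (F(Q) = Q²*1 = Q²)
H(p, j) = -3 + j + p (H(p, j) = -3 + (p + j) = -3 + (j + p) = -3 + j + p)
c = -312 (c = (4*(-2))*(-3 + 6² + 6) = -8*(-3 + 36 + 6) = -8*39 = -312)
c² = (-312)² = 97344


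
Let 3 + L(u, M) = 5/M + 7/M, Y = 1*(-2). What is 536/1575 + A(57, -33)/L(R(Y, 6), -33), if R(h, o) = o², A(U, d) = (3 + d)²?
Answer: -15572668/58275 ≈ -267.23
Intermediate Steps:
Y = -2
L(u, M) = -3 + 12/M (L(u, M) = -3 + (5/M + 7/M) = -3 + 12/M)
536/1575 + A(57, -33)/L(R(Y, 6), -33) = 536/1575 + (3 - 33)²/(-3 + 12/(-33)) = 536*(1/1575) + (-30)²/(-3 + 12*(-1/33)) = 536/1575 + 900/(-3 - 4/11) = 536/1575 + 900/(-37/11) = 536/1575 + 900*(-11/37) = 536/1575 - 9900/37 = -15572668/58275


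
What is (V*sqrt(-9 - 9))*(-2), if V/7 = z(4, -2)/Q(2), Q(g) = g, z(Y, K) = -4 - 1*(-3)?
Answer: 21*I*sqrt(2) ≈ 29.698*I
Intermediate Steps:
z(Y, K) = -1 (z(Y, K) = -4 + 3 = -1)
V = -7/2 (V = 7*(-1/2) = -7/2 ≈ -3.5000)
(V*sqrt(-9 - 9))*(-2) = -7*sqrt(-9 - 9)/2*(-2) = -21*I*sqrt(2)/2*(-2) = 21*I*sqrt(2)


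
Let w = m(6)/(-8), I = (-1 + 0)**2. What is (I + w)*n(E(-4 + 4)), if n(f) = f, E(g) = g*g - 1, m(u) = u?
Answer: -1/4 ≈ -0.25000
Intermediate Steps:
E(g) = -1 + g**2 (E(g) = g**2 - 1 = -1 + g**2)
I = 1 (I = (-1)**2 = 1)
w = -3/4 (w = 6/(-8) = 6*(-1/8) = -3/4 ≈ -0.75000)
(I + w)*n(E(-4 + 4)) = (1 - 3/4)*(-1 + (-4 + 4)**2) = (-1 + 0**2)/4 = (-1 + 0)/4 = (1/4)*(-1) = -1/4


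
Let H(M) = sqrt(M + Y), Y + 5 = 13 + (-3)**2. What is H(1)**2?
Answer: 18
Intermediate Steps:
Y = 17 (Y = -5 + (13 + (-3)**2) = -5 + (13 + 9) = -5 + 22 = 17)
H(M) = sqrt(17 + M) (H(M) = sqrt(M + 17) = sqrt(17 + M))
H(1)**2 = (sqrt(17 + 1))**2 = (sqrt(18))**2 = (3*sqrt(2))**2 = 18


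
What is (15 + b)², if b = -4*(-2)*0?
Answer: 225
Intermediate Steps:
b = 0 (b = 8*0 = 0)
(15 + b)² = (15 + 0)² = 15² = 225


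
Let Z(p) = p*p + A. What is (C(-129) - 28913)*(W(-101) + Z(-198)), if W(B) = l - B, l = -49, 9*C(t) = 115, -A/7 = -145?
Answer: -10474567642/9 ≈ -1.1638e+9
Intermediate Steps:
A = 1015 (A = -7*(-145) = 1015)
C(t) = 115/9 (C(t) = (⅑)*115 = 115/9)
Z(p) = 1015 + p² (Z(p) = p*p + 1015 = p² + 1015 = 1015 + p²)
W(B) = -49 - B
(C(-129) - 28913)*(W(-101) + Z(-198)) = (115/9 - 28913)*((-49 - 1*(-101)) + (1015 + (-198)²)) = -260102*((-49 + 101) + (1015 + 39204))/9 = -260102*(52 + 40219)/9 = -260102/9*40271 = -10474567642/9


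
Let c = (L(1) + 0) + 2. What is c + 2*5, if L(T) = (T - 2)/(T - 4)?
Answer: 37/3 ≈ 12.333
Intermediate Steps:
L(T) = (-2 + T)/(-4 + T)
c = 7/3 (c = ((-2 + 1)/(-4 + 1) + 0) + 2 = (-1/(-3) + 0) + 2 = (-⅓*(-1) + 0) + 2 = (⅓ + 0) + 2 = ⅓ + 2 = 7/3 ≈ 2.3333)
c + 2*5 = 7/3 + 2*5 = 7/3 + 10 = 37/3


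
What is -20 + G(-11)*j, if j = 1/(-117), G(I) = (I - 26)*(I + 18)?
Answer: -2081/117 ≈ -17.786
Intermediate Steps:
G(I) = (-26 + I)*(18 + I)
j = -1/117 ≈ -0.0085470
-20 + G(-11)*j = -20 + (-468 + (-11)² - 8*(-11))*(-1/117) = -20 + (-468 + 121 + 88)*(-1/117) = -20 - 259*(-1/117) = -20 + 259/117 = -2081/117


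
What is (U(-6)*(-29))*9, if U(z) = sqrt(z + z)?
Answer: -522*I*sqrt(3) ≈ -904.13*I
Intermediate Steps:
U(z) = sqrt(2)*sqrt(z) (U(z) = sqrt(2*z) = sqrt(2)*sqrt(z))
(U(-6)*(-29))*9 = ((sqrt(2)*sqrt(-6))*(-29))*9 = ((sqrt(2)*(I*sqrt(6)))*(-29))*9 = ((2*I*sqrt(3))*(-29))*9 = -58*I*sqrt(3)*9 = -522*I*sqrt(3)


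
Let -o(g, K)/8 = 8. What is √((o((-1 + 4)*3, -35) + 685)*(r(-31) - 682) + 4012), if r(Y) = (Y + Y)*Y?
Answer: 2*√193513 ≈ 879.80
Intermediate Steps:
o(g, K) = -64 (o(g, K) = -8*8 = -64)
r(Y) = 2*Y² (r(Y) = (2*Y)*Y = 2*Y²)
√((o((-1 + 4)*3, -35) + 685)*(r(-31) - 682) + 4012) = √((-64 + 685)*(2*(-31)² - 682) + 4012) = √(621*(2*961 - 682) + 4012) = √(621*(1922 - 682) + 4012) = √(621*1240 + 4012) = √(770040 + 4012) = √774052 = 2*√193513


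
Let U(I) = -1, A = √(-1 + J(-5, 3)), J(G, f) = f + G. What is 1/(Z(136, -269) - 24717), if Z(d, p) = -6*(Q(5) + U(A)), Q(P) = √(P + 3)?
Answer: -8237/203544411 + 4*√2/203544411 ≈ -4.0440e-5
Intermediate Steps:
J(G, f) = G + f
A = I*√3 (A = √(-1 + (-5 + 3)) = √(-1 - 2) = √(-3) = I*√3 ≈ 1.732*I)
Q(P) = √(3 + P)
Z(d, p) = 6 - 12*√2 (Z(d, p) = -6*(√(3 + 5) - 1) = -6*(√8 - 1) = -6*(2*√2 - 1) = -6*(-1 + 2*√2) = 6 - 12*√2)
1/(Z(136, -269) - 24717) = 1/((6 - 12*√2) - 24717) = 1/(-24711 - 12*√2)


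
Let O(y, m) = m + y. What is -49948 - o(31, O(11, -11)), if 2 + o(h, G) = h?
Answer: -49977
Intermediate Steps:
o(h, G) = -2 + h
-49948 - o(31, O(11, -11)) = -49948 - (-2 + 31) = -49948 - 1*29 = -49948 - 29 = -49977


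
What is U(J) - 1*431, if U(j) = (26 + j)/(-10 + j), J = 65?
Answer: -23614/55 ≈ -429.35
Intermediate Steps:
U(j) = (26 + j)/(-10 + j)
U(J) - 1*431 = (26 + 65)/(-10 + 65) - 1*431 = 91/55 - 431 = -23614/55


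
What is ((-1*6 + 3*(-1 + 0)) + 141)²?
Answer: 17424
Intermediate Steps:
((-1*6 + 3*(-1 + 0)) + 141)² = ((-6 + 3*(-1)) + 141)² = ((-6 - 3) + 141)² = (-9 + 141)² = 132² = 17424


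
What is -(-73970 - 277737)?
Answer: 351707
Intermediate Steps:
-(-73970 - 277737) = -1*(-351707) = 351707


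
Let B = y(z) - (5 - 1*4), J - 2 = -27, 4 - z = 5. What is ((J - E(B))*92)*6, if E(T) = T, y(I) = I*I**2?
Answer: -12696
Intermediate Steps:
z = -1 (z = 4 - 1*5 = 4 - 5 = -1)
y(I) = I**3
J = -25 (J = 2 - 27 = -25)
B = -2 (B = (-1)**3 - (5 - 1*4) = -1 - (5 - 4) = -1 - 1*1 = -1 - 1 = -2)
((J - E(B))*92)*6 = ((-25 - 1*(-2))*92)*6 = ((-25 + 2)*92)*6 = -23*92*6 = -2116*6 = -12696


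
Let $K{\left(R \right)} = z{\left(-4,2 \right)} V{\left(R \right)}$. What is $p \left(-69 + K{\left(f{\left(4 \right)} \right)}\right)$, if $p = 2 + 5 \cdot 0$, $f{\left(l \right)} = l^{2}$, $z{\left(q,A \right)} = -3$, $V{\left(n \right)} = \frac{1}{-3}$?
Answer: $-136$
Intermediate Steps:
$V{\left(n \right)} = - \frac{1}{3}$
$K{\left(R \right)} = 1$ ($K{\left(R \right)} = \left(-3\right) \left(- \frac{1}{3}\right) = 1$)
$p = 2$ ($p = 2 + 0 = 2$)
$p \left(-69 + K{\left(f{\left(4 \right)} \right)}\right) = 2 \left(-69 + 1\right) = 2 \left(-68\right) = -136$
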